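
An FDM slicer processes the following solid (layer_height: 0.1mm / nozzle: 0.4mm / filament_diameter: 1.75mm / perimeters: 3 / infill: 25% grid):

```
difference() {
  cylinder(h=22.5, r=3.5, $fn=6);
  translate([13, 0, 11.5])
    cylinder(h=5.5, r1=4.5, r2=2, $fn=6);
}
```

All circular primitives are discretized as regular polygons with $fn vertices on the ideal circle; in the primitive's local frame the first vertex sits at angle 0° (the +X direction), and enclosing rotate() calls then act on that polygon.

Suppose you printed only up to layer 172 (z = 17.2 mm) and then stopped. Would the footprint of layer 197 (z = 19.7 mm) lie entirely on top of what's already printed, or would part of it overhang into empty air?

Compare the two slices. At z = 17.2: the cylinder: section is a regular 6-gon, circumradius r=3.5 (area = (6/2)·3.500²·sin(360°/6) = 31.83 mm²); the cone at (13, 0) is absent (z outside [11.5, 17]); Subtracting the remaining from the first: none of the subtracted shapes is present at this height, so the r=3.5 cylinder is unchanged — area = 31.83 mm². At z = 19.7: the r=3.5 cylinder contributes a regular 6-gon of circumradius 3.5 (area = (6/2)·3.500²·sin(360°/6) = 31.83 mm²); the cone at (13, 0) does not reach this height (z outside [11.5, 17]); Taking the first minus the rest: none of the subtracted shapes is present at this height, so the r=3.5 cylinder is unchanged — area = 31.83 mm². Checking containment: the cross-section at z = 19.7 is a subset of the cross-section at z = 17.2.

entirely on top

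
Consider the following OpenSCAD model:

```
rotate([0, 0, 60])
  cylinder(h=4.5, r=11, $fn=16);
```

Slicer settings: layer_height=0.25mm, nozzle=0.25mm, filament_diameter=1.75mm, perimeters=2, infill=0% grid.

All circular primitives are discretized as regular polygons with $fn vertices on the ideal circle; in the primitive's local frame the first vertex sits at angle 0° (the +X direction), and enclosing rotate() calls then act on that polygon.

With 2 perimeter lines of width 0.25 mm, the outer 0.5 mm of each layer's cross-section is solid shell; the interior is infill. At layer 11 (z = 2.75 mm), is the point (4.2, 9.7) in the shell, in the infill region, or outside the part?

At z = 2.75 mm: the r=11 cylinder contributes a regular 16-gon of circumradius 11; (rotated 60° about Z; rotation is an isometry so areas/perimeters/island counts are preserved). Overall, the cross-section is a single solid region. Undo the 60° rotation: the query point maps to (10.500, 1.213) in the un-rotated model frame. The nearest boundary edge runs (11.00, 0.00)→(10.16, 4.21); distance from the point to it = 0.25 mm. The point is inside the cross-section, 0.25 mm from the nearest boundary — within the 0.5 mm shell band (2 × 0.25).

shell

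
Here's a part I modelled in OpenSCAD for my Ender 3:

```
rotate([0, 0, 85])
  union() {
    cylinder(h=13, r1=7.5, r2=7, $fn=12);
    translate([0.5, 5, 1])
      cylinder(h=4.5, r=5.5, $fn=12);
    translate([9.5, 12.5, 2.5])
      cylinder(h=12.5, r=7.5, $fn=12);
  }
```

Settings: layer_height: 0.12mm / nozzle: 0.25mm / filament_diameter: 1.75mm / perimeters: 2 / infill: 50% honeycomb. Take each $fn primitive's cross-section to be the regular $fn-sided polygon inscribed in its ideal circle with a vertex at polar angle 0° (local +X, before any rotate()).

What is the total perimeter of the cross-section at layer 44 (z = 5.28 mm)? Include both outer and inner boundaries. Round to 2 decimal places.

At z = 5.28 mm: the cone (r1=7.5→r2=7) has section circumradius 7.297 here — a regular 12-gon (perimeter = 2·12·7.297·sin(180°/12) = 45.33 mm); the cylinder at (0.5, 5): section is a regular 12-gon, circumradius r=5.5 (perimeter = 2·12·5.500·sin(180°/12) = 34.16 mm); the r=7.5 cylinder at (9.5, 12.5) gives a regular 12-gon of circumradius 7.5 (constant along its height) (perimeter = 2·12·7.500·sin(180°/12) = 46.59 mm); Combining (union): the regions partially overlap (shared area 63.17 mm²), so the edge portions inside another operand are dropped and the merged outline is re-measured after clipping — boundary = 87.14 mm; (whole slice rotated 85° about Z — lengths, areas and connectivity unchanged). Overall, the cross-section is a single solid region. Total boundary length (outer) = 87.14 mm.

87.14 mm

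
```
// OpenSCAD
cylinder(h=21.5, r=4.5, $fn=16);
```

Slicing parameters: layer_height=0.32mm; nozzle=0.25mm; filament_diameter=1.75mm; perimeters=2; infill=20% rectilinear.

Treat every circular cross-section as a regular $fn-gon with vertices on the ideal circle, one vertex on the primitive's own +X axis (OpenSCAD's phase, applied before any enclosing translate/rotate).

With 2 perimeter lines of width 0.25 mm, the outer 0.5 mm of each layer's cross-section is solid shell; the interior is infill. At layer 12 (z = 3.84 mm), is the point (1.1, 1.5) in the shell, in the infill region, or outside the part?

infill

At z = 3.84 mm: the r=4.5 cylinder contributes a regular 16-gon of circumradius 4.5. Overall, the cross-section is a single solid region. The nearest boundary edge runs (3.18, 3.18)→(1.72, 4.16); distance from the point to it = 2.56 mm. The point is inside the cross-section and 2.56 mm from the nearest boundary — more than the 0.5 mm shell width (2 × 0.25), so it's in the infill interior.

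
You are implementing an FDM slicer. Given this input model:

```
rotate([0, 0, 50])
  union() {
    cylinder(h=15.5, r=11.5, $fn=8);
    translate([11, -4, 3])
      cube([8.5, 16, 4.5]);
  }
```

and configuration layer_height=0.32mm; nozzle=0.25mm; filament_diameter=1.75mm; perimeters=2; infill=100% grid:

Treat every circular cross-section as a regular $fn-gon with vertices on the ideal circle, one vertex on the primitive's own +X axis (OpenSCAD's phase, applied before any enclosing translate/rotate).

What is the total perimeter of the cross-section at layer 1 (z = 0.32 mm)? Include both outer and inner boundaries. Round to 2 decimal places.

At z = 0.32 mm: the cylinder: section is a regular 8-gon, circumradius r=11.5 (perimeter = 2·8·11.500·sin(180°/8) = 70.41 mm); the cube at (11, -4) does not reach this height (z outside [3, 7.5]); Merging all regions: only the r=11.5 cylinder is present, so the union is just that shape — boundary = 70.41 mm; (whole slice rotated 50° about Z — lengths, areas and connectivity unchanged). Overall, the cross-section is a single solid region. Total boundary length (outer) = 70.41 mm.

70.41 mm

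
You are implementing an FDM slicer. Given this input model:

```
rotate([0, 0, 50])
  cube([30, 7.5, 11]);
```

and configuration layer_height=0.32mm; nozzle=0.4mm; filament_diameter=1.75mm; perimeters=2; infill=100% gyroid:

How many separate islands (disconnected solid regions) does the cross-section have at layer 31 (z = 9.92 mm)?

1

At z = 9.92 mm: the 30×7.5 cube contributes its full rectangle; (whole slice rotated 50° about Z — lengths, areas and connectivity unchanged). Overall, the cross-section is a single solid region. Island count = 1.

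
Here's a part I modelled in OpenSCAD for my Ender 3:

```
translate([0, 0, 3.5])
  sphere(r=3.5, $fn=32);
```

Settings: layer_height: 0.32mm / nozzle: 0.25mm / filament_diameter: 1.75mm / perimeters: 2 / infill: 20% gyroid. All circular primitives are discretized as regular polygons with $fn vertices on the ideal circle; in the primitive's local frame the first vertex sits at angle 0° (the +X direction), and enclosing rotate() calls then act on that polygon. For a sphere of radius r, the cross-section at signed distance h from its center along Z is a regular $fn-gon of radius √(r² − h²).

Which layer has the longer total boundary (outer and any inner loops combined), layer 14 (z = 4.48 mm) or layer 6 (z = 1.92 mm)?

layer 14 (z = 4.48 mm)

Layer 14 (z = 4.48): the r=3.5 sphere contributes a regular 32-gon of circumradius √(3.5²−0.98²) = 3.360 (perimeter = 2·32·3.360·sin(180°/32) = 21.08 mm). So its perimeter = 21.08 mm. Layer 6 (z = 1.92): the r=3.5 sphere contributes a regular 32-gon of circumradius √(3.5²−1.58²) = 3.123 (perimeter = 2·32·3.123·sin(180°/32) = 19.59 mm). So its perimeter = 19.59 mm. Layer 14 is larger (21.08 vs 19.59 mm).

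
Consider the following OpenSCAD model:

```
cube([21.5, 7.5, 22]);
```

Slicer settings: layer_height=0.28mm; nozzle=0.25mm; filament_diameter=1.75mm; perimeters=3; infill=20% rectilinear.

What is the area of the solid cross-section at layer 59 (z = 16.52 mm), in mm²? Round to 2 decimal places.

161.25 mm²

At z = 16.52 mm: the cube is present — its section is the full 21.5×7.5 rectangle (area 161.25 mm²). Overall, the cross-section is a single solid region. Net area = 161.25 mm².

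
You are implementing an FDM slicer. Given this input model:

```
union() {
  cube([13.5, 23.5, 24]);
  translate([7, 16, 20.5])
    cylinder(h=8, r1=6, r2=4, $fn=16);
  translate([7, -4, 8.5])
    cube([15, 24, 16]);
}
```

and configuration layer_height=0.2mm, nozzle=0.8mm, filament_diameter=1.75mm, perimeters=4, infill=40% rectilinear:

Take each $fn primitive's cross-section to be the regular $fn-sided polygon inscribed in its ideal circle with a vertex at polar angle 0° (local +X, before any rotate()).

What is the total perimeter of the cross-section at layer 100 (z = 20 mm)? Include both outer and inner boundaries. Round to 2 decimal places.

99.00 mm

At z = 20 mm: the 13.5×23.5 cube contributes its full rectangle (perimeter 74.00 mm); the cone at (7, 16) is absent (z outside [20.5, 28.5]); the cube at (7, -4) (footprint 15×24) is included at this height (perimeter 78.00 mm); Combining (union): the regions partially overlap (shared area 130.00 mm²), so the edge portions inside another operand are dropped and the merged outline is re-measured after clipping — boundary = 99.00 mm. Overall, the cross-section is a single solid region. Total boundary length (outer) = 99.00 mm.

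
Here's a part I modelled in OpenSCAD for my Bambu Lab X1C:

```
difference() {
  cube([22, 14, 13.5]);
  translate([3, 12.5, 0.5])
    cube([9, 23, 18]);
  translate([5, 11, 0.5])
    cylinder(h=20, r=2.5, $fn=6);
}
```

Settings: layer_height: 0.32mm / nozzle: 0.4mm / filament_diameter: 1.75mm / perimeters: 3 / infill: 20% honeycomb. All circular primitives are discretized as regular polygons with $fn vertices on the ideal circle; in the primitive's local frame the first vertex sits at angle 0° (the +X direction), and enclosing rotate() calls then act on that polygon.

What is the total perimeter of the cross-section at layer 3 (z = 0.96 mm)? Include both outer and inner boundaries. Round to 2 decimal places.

At z = 0.96 mm: the cube (footprint 22×14) is included at this height (perimeter 72.00 mm); the cube at (3, 12.5) (footprint 9×23) is included at this height (perimeter 64.00 mm); the r=2.5 cylinder at (5, 11) contributes a regular 6-gon of circumradius 2.5 (perimeter = 2·6·2.500·sin(180°/6) = 15.00 mm); Subtracting the remaining from the first: starting from the 22×14 cube, the 9×23 cube at (3, 12.5) partially overlaps it — only the 13.50 mm² overlap (of its 207.00 mm²) is removed, clipping the outline; the r=2.5 cylinder at (5, 11) partially overlaps it — only the 14.32 mm² overlap (of its 16.24 mm²) is removed, clipping the outline — boundary = 82.70 mm. Overall, the cross-section is a single solid region. Total boundary length (outer) = 82.70 mm.

82.70 mm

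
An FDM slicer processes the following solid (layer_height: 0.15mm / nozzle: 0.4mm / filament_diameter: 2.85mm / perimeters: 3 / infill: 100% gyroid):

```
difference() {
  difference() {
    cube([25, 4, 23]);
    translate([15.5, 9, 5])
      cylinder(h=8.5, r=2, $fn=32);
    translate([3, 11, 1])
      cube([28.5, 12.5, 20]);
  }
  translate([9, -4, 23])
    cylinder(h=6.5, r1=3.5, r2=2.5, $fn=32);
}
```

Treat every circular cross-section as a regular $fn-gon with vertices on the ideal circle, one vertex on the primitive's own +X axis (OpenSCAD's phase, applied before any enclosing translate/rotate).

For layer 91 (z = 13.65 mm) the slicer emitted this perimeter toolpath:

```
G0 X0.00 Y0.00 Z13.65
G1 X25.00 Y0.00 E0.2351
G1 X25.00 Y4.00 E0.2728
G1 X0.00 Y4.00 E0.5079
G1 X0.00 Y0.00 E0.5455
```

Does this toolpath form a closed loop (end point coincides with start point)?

Start point (G0): (0.00, 0.00). End point (last G1): the path returns to the start — closed.

yes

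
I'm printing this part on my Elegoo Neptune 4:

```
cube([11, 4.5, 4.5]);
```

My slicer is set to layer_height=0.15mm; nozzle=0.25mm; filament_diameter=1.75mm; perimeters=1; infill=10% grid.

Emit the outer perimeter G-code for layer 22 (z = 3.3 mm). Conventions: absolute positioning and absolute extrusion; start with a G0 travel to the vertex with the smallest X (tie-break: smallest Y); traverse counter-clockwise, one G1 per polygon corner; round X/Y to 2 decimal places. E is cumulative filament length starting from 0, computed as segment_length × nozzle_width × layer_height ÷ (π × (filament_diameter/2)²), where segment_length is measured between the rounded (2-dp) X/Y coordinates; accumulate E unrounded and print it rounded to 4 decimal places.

At z = 3.3 mm: the cube (footprint 11×4.5) is included at this height. The outline is a single polygon with 4 vertices. Extrusion per mm of travel: 0.25 × 0.15 / (π × 0.875²) = 0.015591. Accumulating E over each segment gives final E = 0.4833.

G0 X0.00 Y0.00 Z3.30
G1 X11.00 Y0.00 E0.1715
G1 X11.00 Y4.50 E0.2417
G1 X0.00 Y4.50 E0.4132
G1 X0.00 Y0.00 E0.4833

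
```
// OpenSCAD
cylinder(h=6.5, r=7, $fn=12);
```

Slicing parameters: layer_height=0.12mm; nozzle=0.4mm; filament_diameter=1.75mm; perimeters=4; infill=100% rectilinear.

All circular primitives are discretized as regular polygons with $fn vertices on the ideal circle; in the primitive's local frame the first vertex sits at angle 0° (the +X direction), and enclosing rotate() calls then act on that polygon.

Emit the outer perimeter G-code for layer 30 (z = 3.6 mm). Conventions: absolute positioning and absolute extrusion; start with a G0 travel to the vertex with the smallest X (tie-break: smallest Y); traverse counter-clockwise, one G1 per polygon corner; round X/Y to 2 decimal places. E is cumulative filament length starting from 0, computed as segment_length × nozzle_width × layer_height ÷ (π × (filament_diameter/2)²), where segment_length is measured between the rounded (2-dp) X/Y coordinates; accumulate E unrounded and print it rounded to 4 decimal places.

G0 X-7.00 Y0.00 Z3.60
G1 X-6.06 Y-3.50 E0.0723
G1 X-3.50 Y-6.06 E0.1446
G1 X0.00 Y-7.00 E0.2169
G1 X3.50 Y-6.06 E0.2892
G1 X6.06 Y-3.50 E0.3615
G1 X7.00 Y0.00 E0.4338
G1 X6.06 Y3.50 E0.5061
G1 X3.50 Y6.06 E0.5784
G1 X0.00 Y7.00 E0.6507
G1 X-3.50 Y6.06 E0.7230
G1 X-6.06 Y3.50 E0.7952
G1 X-7.00 Y0.00 E0.8676

At z = 3.6 mm: the cylinder: section is a regular 12-gon, circumradius r=7. The outline is a single polygon with 12 vertices. Extrusion per mm of travel: 0.4 × 0.12 / (π × 0.875²) = 0.019956. Accumulating E over each segment gives final E = 0.8676.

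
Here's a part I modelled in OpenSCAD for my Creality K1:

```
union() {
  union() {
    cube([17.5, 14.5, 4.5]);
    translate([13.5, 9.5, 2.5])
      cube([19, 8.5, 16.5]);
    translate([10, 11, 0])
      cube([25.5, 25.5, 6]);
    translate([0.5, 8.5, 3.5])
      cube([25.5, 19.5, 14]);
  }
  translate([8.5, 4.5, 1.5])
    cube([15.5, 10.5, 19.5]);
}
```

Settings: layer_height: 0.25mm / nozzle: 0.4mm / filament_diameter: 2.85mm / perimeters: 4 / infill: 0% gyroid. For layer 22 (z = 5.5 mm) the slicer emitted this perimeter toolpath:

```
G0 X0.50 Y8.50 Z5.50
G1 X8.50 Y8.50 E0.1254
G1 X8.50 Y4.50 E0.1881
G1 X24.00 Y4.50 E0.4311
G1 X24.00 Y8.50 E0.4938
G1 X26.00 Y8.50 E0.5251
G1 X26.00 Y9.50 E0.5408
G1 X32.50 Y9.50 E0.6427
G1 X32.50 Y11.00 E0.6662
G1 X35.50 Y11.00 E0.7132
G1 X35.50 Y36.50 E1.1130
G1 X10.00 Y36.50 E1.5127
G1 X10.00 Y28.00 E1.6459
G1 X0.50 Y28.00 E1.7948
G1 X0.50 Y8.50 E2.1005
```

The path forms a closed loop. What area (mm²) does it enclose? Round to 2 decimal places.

947.25 mm²

Apply the shoelace formula to the sequence of (X, Y) vertices; enclosed area = 947.25 mm².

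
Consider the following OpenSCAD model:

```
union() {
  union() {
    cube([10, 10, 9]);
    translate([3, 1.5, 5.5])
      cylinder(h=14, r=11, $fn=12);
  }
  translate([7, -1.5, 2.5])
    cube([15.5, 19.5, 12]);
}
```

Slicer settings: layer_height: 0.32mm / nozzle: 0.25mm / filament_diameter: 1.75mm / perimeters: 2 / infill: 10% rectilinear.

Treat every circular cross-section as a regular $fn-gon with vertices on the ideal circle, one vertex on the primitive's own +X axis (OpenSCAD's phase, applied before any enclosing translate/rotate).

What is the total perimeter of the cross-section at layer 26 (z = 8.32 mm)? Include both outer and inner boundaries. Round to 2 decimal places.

At z = 8.32 mm: the cube (footprint 10×10) is included at this height (perimeter 40.00 mm); the r=11 cylinder at (3, 1.5) gives a regular 12-gon of circumradius 11 (constant along its height) (perimeter = 2·12·11.000·sin(180°/12) = 68.33 mm); Combining (union): the regions partially overlap (shared area 99.89 mm²), so the edge portions inside another operand are dropped and the merged outline is re-measured after clipping — boundary = 68.61 mm; the cube at (7, -1.5) (footprint 15.5×19.5) is included at this height (perimeter 70.00 mm); Combining (union): the regions partially overlap (shared area 68.80 mm²), so the edge portions inside another operand are dropped and the merged outline is re-measured after clipping — boundary = 103.16 mm. Overall, the cross-section is a single solid region. Total boundary length (outer) = 103.16 mm.

103.16 mm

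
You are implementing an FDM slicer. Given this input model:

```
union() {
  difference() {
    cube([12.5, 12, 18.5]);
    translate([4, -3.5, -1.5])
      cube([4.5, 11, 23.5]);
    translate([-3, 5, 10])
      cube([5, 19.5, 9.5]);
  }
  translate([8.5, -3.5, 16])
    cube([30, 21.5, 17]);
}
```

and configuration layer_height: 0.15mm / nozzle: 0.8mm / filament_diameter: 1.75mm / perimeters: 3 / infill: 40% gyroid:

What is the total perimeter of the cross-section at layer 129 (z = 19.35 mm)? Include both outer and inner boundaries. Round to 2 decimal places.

103.00 mm

At z = 19.35 mm: the cube is not intersected at this z (z outside [0, 18.5]); the 4.5×11 cube at (4, -3.5) contributes its full rectangle (perimeter 31.00 mm); the 5×19.5 cube at (-3, 5) contributes its full rectangle (perimeter 49.00 mm); After the difference (first − rest): the first operand is absent here, so nothing remains; the cube at (8.5, -3.5) is present — its section is the full 30×21.5 rectangle (perimeter 103.00 mm); Merging all regions: only the 30×21.5 cube at (8.5, -3.5) is present, so the union is just that shape — boundary = 103.00 mm. Overall, the cross-section is a single solid region. Total boundary length (outer) = 103.00 mm.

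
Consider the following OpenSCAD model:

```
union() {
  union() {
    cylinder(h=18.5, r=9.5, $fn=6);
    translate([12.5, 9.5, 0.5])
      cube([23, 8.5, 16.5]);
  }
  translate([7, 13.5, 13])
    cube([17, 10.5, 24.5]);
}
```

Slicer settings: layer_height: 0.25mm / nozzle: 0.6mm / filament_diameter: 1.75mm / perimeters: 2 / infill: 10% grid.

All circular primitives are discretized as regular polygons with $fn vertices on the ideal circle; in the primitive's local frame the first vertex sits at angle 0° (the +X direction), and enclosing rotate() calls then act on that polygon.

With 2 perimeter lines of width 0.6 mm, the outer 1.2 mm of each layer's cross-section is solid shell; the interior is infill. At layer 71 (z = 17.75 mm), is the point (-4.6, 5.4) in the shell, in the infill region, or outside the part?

infill

At z = 17.75 mm: the cylinder: section is a regular 6-gon, circumradius r=9.5; the cube at (12.5, 9.5) does not reach this height (z outside [0.5, 17]); Combining (union): only the r=9.5 cylinder is present, so the union is just that shape — 1 connected region; the 17×10.5 cube at (7, 13.5) contributes its full rectangle; Merging all regions: the 2 present regions are separate (no shared area or edge), so areas and boundary lengths simply add and each stays a separate island — 2 connected regions. Overall, the cross-section has 2 separate islands. The nearest boundary edge runs (-9.50, 0.00)→(-4.75, 8.23); distance from the point to it = 1.54 mm. (Shell/infill is judged within the island containing the point — the largest one.) The point is inside the cross-section and 1.54 mm from the nearest boundary — more than the 1.2 mm shell width (2 × 0.6), so it's in the infill interior.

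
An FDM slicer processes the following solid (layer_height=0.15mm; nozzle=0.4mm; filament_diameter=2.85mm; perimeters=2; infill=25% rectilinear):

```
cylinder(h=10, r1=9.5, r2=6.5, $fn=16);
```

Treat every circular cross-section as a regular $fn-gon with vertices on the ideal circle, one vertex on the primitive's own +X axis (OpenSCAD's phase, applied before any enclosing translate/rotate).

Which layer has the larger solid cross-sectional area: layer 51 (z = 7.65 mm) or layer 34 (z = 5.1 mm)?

layer 34 (z = 5.1 mm)

Layer 51 (z = 7.65): the cone contributes a regular 16-gon of circumradius 7.205 (interpolated between r1=9.5 and r2=6.5 at t=0.765) (area = (16/2)·7.205²·sin(360°/16) = 158.93 mm²). So its area = 158.93 mm². Layer 34 (z = 5.1): the cone contributes a regular 16-gon of circumradius 7.970 (interpolated between r1=9.5 and r2=6.5 at t=0.510) (area = (16/2)·7.970²·sin(360°/16) = 194.47 mm²). So its area = 194.47 mm². Layer 34 is larger (194.47 vs 158.93 mm²).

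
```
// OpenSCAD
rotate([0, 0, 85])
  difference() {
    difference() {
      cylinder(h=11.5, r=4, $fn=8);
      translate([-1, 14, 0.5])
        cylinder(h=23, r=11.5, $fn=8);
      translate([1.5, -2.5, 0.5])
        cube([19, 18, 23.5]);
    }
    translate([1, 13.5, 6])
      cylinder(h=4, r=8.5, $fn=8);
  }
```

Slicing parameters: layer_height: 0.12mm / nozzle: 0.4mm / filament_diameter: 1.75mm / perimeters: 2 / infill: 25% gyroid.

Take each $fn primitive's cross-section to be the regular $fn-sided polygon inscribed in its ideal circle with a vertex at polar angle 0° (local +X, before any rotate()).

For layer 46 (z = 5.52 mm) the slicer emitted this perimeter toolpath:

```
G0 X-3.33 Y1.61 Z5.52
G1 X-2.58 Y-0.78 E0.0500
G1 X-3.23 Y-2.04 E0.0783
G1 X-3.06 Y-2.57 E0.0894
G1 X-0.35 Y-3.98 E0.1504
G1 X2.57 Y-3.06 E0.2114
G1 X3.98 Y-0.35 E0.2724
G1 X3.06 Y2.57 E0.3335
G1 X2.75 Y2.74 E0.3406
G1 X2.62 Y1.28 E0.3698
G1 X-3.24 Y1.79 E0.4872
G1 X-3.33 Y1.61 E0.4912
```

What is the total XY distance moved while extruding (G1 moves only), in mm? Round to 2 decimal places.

24.61 mm

Sum the Euclidean lengths of each G1 segment: total = 24.61 mm.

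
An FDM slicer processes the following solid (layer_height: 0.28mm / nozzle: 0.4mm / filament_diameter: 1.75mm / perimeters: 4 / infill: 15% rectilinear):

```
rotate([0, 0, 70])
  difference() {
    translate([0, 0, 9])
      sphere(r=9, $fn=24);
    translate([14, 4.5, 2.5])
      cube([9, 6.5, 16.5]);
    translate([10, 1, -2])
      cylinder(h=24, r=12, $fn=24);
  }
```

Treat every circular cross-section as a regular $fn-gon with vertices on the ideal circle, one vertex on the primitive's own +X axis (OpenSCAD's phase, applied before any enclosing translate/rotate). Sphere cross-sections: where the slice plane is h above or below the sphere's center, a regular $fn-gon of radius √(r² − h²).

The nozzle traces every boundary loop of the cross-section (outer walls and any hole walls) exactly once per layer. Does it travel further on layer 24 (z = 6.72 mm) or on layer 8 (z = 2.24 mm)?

Layer 24 (z = 6.72): the r=9 sphere slices to a regular 24-gon of circumradius 8.706 (√(r²−h²) with h=2.28 from center) (perimeter = 2·24·8.706·sin(180°/24) = 54.55 mm); the 9×6.5 cube at (14, 4.5) contributes its full rectangle (perimeter 31.00 mm); the cylinder at (10, 1): section is a regular 24-gon, circumradius r=12 (perimeter = 2·24·12.000·sin(180°/24) = 75.18 mm); Taking the first minus the rest: starting from the r=9 sphere, the 9×6.5 cube at (14, 4.5) misses the remaining region (no effect); the r=12 cylinder at (10, 1) partially overlaps it — only the 130.55 mm² overlap (of its 447.24 mm²) is removed, clipping the outline — boundary = 49.70 mm; (rotated 70° about Z; rotation is an isometry so areas/perimeters/island counts are preserved). So its perimeter = 49.70 mm. Layer 8 (z = 2.24): the sphere: section is a regular 24-gon, circumradius = √(r²−h²) = √(9²−6.76²) = 5.942 (perimeter = 2·24·5.942·sin(180°/24) = 37.23 mm); the cube at (14, 4.5) does not reach this height (z outside [2.5, 19]); the r=12 cylinder at (10, 1) contributes a regular 24-gon of circumradius 12 (perimeter = 2·24·12.000·sin(180°/24) = 75.18 mm); Subtracting the remaining from the first: starting from the r=9 sphere, the r=12 cylinder at (10, 1) partially overlaps it — only the 71.06 mm² overlap (of its 447.24 mm²) is removed, clipping the outline — boundary = 30.43 mm; (rotated 70° about Z; rotation is an isometry so areas/perimeters/island counts are preserved). So its perimeter = 30.43 mm. Layer 24 is larger (49.70 vs 30.43 mm).

layer 24 (z = 6.72 mm)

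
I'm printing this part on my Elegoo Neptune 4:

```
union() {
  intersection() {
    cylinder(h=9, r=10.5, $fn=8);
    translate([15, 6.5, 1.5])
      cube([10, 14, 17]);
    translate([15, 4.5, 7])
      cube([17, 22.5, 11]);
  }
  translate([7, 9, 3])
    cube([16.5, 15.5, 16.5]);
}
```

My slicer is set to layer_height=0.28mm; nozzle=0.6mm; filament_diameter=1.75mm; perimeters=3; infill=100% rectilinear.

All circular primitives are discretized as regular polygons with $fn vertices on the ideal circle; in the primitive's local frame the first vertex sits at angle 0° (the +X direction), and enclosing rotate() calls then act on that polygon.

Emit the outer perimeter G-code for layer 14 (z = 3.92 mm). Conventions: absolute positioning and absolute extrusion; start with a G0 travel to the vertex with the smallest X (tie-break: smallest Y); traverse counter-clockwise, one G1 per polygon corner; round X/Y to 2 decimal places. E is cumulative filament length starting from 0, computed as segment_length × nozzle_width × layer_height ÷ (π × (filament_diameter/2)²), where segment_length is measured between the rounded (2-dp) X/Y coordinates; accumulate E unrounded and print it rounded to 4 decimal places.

At z = 3.92 mm: the r=10.5 cylinder gives a regular 8-gon of circumradius 10.5 (constant along its height); the cube at (15, 6.5) (footprint 10×14) is included at this height; the cube at (15, 4.5) is absent (z outside [7, 18]); Taking the intersection: at least one operand is absent at this height, so nothing remains; the cube at (7, 9) is present — its section is the full 16.5×15.5 rectangle; Taking the union: only the 16.5×15.5 cube at (7, 9) is present, so the union is just that shape — 1 connected region. The outline is a single polygon with 4 vertices. Extrusion per mm of travel: 0.6 × 0.28 / (π × 0.875²) = 0.069846. Accumulating E over each segment gives final E = 4.4702.

G0 X7.00 Y9.00 Z3.92
G1 X23.50 Y9.00 E1.1525
G1 X23.50 Y24.50 E2.2351
G1 X7.00 Y24.50 E3.3875
G1 X7.00 Y9.00 E4.4702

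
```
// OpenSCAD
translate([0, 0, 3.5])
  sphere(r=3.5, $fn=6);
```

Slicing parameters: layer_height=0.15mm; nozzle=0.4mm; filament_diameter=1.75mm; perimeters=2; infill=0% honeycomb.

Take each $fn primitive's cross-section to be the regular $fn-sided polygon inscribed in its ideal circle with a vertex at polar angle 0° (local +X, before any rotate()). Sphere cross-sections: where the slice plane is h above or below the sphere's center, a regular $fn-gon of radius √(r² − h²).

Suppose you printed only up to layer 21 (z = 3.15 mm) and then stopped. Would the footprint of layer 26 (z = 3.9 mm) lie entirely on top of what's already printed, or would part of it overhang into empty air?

Compare the two slices. At z = 3.15: the sphere: section is a regular 6-gon, circumradius = √(r²−h²) = √(3.5²−0.35²) = 3.482 (area = (6/2)·3.482²·sin(360°/6) = 31.51 mm²). At z = 3.9: the r=3.5 sphere slices to a regular 6-gon of circumradius 3.477 (√(r²−h²) with h=0.4 from center) (area = (6/2)·3.477²·sin(360°/6) = 31.41 mm²). Checking containment: the cross-section at z = 3.9 is a subset of the cross-section at z = 3.15.

entirely on top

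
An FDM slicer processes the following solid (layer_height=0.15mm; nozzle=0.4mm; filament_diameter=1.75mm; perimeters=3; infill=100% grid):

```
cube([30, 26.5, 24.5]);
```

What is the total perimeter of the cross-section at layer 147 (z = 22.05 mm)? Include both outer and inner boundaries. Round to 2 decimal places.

At z = 22.05 mm: the 30×26.5 cube contributes its full rectangle (perimeter 113.00 mm). Overall, the cross-section is a single solid region. Total boundary length (outer) = 113.00 mm.

113.00 mm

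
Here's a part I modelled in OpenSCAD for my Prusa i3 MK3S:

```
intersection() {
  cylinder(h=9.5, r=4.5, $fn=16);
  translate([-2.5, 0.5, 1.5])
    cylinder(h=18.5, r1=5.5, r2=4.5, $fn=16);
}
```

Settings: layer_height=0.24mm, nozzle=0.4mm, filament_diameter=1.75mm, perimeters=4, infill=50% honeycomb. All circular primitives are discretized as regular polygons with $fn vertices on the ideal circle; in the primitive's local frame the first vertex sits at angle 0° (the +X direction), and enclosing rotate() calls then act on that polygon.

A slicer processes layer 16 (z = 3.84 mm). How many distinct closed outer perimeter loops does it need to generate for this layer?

At z = 3.84 mm: the cylinder: section is a regular 16-gon, circumradius r=4.5; the cone at (-2.5, 0.5): at t=0.126 of its height the radius interpolates to r₁+(r₂−r₁)t = 5.374, giving a regular 16-gon of that circumradius; Taking the intersection: the cone at (-2.5, 0.5) partially overlaps the r=4.5 cylinder; clipping to the common part keeps 49.13 mm² — 1 connected region. The result has 1 disconnected region.

1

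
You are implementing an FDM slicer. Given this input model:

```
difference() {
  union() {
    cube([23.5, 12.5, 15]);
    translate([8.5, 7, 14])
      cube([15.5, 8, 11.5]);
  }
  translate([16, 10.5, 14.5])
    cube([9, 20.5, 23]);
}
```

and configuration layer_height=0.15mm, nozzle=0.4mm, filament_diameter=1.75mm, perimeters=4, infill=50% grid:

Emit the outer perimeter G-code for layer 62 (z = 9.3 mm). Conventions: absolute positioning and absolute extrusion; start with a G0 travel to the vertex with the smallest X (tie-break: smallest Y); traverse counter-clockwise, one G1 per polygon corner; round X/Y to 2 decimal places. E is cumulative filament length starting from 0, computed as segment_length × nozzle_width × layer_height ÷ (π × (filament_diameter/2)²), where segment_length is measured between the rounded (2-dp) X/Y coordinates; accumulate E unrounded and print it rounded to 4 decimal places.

G0 X0.00 Y0.00 Z9.30
G1 X23.50 Y0.00 E0.5862
G1 X23.50 Y12.50 E0.8980
G1 X0.00 Y12.50 E1.4842
G1 X0.00 Y0.00 E1.7960

At z = 9.3 mm: the cube (footprint 23.5×12.5) is included at this height; the cube at (8.5, 7) is not intersected at this z (z outside [14, 25.5]); Merging all regions: only the 23.5×12.5 cube is present, so the union is just that shape — 1 connected region; the cube at (16, 10.5) is not intersected at this z (z outside [14.5, 37.5]); Taking the first minus the rest: none of the subtracted shapes is present at this height, so that combined region is unchanged — 1 connected region. The outline is a single polygon with 4 vertices. Extrusion per mm of travel: 0.4 × 0.15 / (π × 0.875²) = 0.024945. Accumulating E over each segment gives final E = 1.7960.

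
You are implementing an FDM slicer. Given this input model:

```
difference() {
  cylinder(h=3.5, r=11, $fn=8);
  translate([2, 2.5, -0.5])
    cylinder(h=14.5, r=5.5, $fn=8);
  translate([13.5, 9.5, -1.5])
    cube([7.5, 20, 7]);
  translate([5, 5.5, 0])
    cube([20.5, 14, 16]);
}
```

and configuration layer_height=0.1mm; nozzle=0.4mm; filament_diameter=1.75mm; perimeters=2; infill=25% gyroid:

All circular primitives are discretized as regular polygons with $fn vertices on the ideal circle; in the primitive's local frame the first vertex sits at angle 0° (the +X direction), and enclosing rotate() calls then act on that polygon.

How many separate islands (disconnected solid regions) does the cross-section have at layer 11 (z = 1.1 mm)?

At z = 1.1 mm: the r=11 cylinder contributes a regular 8-gon of circumradius 11; the r=5.5 cylinder at (2, 2.5) contributes a regular 8-gon of circumradius 5.5; the cube at (13.5, 9.5) (footprint 7.5×20) is included at this height; the cube at (5, 5.5) is present — its section is the full 20.5×14 rectangle; Subtracting the remaining from the first: starting from the r=11 cylinder, the r=5.5 cylinder at (2, 2.5) lies wholly inside it (removes its full 85.56 mm² and its 33.68 mm outline becomes a hole wall); the 7.5×20 cube at (13.5, 9.5) misses the remaining region (no effect); the 20.5×14 cube at (5, 5.5) partially overlaps it — only the 7.88 mm² overlap (of its 287.00 mm²) is removed, clipping the outline — 1 connected region. Overall, the cross-section is a single solid region. Island count = 1.

1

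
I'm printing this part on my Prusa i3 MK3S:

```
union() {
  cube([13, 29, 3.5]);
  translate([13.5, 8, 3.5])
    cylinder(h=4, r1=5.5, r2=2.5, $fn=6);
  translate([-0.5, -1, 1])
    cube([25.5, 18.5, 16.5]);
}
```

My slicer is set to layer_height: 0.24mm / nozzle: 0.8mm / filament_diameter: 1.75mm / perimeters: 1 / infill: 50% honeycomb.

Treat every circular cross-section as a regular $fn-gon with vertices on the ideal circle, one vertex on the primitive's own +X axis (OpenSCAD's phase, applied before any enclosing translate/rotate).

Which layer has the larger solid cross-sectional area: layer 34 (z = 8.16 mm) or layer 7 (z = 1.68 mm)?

layer 7 (z = 1.68 mm)

Layer 34 (z = 8.16): the cube is absent (z outside [0, 3.5]); the cone at (13.5, 8) is absent (z outside [3.5, 7.5]); the cube at (-0.5, -1) (footprint 25.5×18.5) is included at this height (area 471.75 mm²); Combining (union): only the 25.5×18.5 cube at (-0.5, -1) is present, so the union is just that shape — area = 471.75 mm². So its area = 471.75 mm². Layer 7 (z = 1.68): the cube is present — its section is the full 13×29 rectangle (area 377.00 mm²); the cone at (13.5, 8) is absent (z outside [3.5, 7.5]); the cube at (-0.5, -1) is present — its section is the full 25.5×18.5 rectangle (area 471.75 mm²); Combining (union): the regions partially overlap — summed areas 848.75 mm² minus the doubly-counted overlap 227.50 mm² gives 621.25 mm² — area = 621.25 mm². So its area = 621.25 mm². Layer 7 is larger (621.25 vs 471.75 mm²).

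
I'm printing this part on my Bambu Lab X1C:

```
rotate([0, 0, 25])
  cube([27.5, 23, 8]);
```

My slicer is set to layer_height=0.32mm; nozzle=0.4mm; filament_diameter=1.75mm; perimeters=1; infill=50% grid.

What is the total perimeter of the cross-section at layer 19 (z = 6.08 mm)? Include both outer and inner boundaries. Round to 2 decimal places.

At z = 6.08 mm: the cube (footprint 27.5×23) is included at this height (perimeter 101.00 mm); (rotated 25° about Z; rotation is an isometry so areas/perimeters/island counts are preserved). Overall, the cross-section is a single solid region. Total boundary length (outer) = 101.00 mm.

101.00 mm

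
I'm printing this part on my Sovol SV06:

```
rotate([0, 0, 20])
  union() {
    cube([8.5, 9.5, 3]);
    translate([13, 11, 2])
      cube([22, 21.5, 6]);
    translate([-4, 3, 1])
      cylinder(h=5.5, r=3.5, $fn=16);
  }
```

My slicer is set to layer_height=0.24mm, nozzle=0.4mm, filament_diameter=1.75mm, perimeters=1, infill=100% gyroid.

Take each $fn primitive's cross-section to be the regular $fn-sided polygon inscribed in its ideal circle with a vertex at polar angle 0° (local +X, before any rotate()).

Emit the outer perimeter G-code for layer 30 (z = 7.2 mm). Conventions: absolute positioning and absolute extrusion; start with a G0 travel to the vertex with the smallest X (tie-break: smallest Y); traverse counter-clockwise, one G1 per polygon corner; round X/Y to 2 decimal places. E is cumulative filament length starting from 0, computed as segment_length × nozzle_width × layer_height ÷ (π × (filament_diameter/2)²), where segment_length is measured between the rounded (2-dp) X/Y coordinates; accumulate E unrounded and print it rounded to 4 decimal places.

At z = 7.2 mm: the cube does not reach this height (z outside [0, 3]); the cube at (13, 11) (footprint 22×21.5) is included at this height; the cylinder at (-4, 3) is not intersected at this z (z outside [1, 6.5]); Taking the union: only the 22×21.5 cube at (13, 11) is present, so the union is just that shape — 1 connected region; (rotated 20° about Z; rotation is an isometry so areas/perimeters/island counts are preserved). The outline is a single polygon with 4 vertices. Extrusion per mm of travel: 0.4 × 0.24 / (π × 0.875²) = 0.039912. Accumulating E over each segment gives final E = 3.4727.

G0 X1.10 Y34.99 Z7.20
G1 X8.45 Y14.78 E0.8583
G1 X29.13 Y22.31 E1.7367
G1 X21.77 Y42.51 E2.5948
G1 X1.10 Y34.99 E3.4727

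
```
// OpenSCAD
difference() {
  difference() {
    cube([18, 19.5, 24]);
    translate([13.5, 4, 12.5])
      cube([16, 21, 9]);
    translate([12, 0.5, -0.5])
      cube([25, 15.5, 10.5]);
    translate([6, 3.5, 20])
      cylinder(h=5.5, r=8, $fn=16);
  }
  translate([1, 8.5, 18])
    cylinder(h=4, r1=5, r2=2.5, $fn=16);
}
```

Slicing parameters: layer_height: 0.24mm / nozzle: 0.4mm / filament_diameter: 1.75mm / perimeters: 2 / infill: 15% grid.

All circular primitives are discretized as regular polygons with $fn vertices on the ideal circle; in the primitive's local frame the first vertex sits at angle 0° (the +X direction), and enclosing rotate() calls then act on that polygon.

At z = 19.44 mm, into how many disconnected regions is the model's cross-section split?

At z = 19.44 mm: the 18×19.5 cube contributes its full rectangle; the 16×21 cube at (13.5, 4) contributes its full rectangle; the cube at (12, 0.5) is not intersected at this z (z outside [-0.5, 10]); the cylinder at (6, 3.5) does not reach this height (z outside [20, 25.5]); Taking the first minus the rest: starting from the 18×19.5 cube, the 16×21 cube at (13.5, 4) partially overlaps it — only the 69.75 mm² overlap (of its 336.00 mm²) is removed, clipping the outline — 1 connected region; the cone at (1, 8.5): at t=0.360 of its height the radius interpolates to r₁+(r₂−r₁)t = 4.100, giving a regular 16-gon of that circumradius; Subtracting the remaining from the first: starting from the result so far, the cone at (1, 8.5) partially overlaps it — only the 33.73 mm² overlap (of its 51.46 mm²) is removed, clipping the outline — 1 connected region. The result has 1 disconnected region.

1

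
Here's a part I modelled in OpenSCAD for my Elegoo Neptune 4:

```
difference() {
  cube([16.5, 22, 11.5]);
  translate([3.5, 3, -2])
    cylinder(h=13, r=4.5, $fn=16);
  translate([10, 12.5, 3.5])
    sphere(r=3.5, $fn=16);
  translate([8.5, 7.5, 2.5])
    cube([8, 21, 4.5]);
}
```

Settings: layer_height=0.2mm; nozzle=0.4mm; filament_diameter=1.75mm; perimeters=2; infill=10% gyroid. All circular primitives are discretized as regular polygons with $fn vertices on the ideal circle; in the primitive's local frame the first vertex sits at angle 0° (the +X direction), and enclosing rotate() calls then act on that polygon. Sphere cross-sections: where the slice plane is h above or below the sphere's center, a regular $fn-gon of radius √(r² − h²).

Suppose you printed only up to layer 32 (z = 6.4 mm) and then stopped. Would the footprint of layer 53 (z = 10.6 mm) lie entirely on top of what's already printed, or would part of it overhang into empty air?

Compare the two slices. At z = 6.4: the 16.5×22 cube contributes its full rectangle (area 363.00 mm²); the r=4.5 cylinder at (3.5, 3) gives a regular 16-gon of circumradius 4.5 (constant along its height) (area = (16/2)·4.500²·sin(360°/16) = 61.99 mm²); the sphere at (10, 12.5): section is a regular 16-gon, circumradius = √(r²−h²) = √(3.5²−2.9²) = 1.960 (area = (16/2)·1.960²·sin(360°/16) = 11.76 mm²); the cube at (8.5, 7.5) is present — its section is the full 8×21 rectangle (area 168.00 mm²); Subtracting the remaining from the first: starting from the 16.5×22 cube (363.00 mm²), the r=4.5 cylinder at (3.5, 3) partially overlaps it — only the 51.94 mm² overlap (of its 61.99 mm²) is removed, clipping the outline; the r=3.5 sphere at (10, 12.5) lies wholly inside it (removes its full 11.76 mm² and its 12.23 mm outline becomes a hole wall); the 8×21 cube at (8.5, 7.5) partially overlaps it — only the 104.97 mm² overlap (of its 168.00 mm²) is removed, clipping the outline — area = 194.34 mm². At z = 10.6: the cube (footprint 16.5×22) is included at this height (area 363.00 mm²); the r=4.5 cylinder at (3.5, 3) gives a regular 16-gon of circumradius 4.5 (constant along its height) (area = (16/2)·4.500²·sin(360°/16) = 61.99 mm²); the sphere at (10, 12.5) is absent (|z−center|=7.100 > r=3.5); the cube at (8.5, 7.5) does not reach this height (z outside [2.5, 7]); After the difference (first − rest): starting from the 16.5×22 cube (363.00 mm²), the r=4.5 cylinder at (3.5, 3) partially overlaps it — only the 51.94 mm² overlap (of its 61.99 mm²) is removed, clipping the outline — area = 311.06 mm². Checking containment: at z = 10.6 the cross-section extends beyond the z = 6.4 cross-section by about 116.72 mm².

part overhangs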